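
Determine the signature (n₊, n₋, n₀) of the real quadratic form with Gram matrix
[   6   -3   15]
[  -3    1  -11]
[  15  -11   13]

step 0: pivot 6 → sign +
step 1: pivot -1/2 → sign −
step 2: row/col 2 already zero → sign 0
signature = (1, 1, 1)

Answer: (1, 1, 1)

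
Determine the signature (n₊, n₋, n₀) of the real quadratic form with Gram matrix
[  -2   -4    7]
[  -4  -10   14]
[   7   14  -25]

Answer: (0, 3, 0)

Derivation:
step 0: pivot -2 → sign −
step 1: pivot -2 → sign −
step 2: pivot -1/2 → sign −
signature = (0, 3, 0)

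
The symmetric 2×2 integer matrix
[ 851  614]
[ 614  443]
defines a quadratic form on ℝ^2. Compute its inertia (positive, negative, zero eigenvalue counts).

step 0: pivot 851 → sign +
step 1: pivot -3/851 → sign −
signature = (1, 1, 0)

Answer: (1, 1, 0)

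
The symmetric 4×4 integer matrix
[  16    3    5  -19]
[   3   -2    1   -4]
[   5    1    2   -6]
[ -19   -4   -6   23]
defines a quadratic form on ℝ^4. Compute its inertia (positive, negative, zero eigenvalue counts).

Answer: (3, 1, 0)

Derivation:
step 0: pivot 16 → sign +
step 1: pivot -41/16 → sign −
step 2: pivot 18/41 → sign +
step 3: pivot 1/2 → sign +
signature = (3, 1, 0)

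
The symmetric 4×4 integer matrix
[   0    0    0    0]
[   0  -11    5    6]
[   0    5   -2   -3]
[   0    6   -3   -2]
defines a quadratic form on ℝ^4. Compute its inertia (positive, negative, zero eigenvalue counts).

Answer: (2, 1, 1)

Derivation:
step 0: pivot -11 → sign −
step 1: pivot 3/11 → sign +
step 2: pivot 1 → sign +
step 3: row/col 3 already zero → sign 0
signature = (2, 1, 1)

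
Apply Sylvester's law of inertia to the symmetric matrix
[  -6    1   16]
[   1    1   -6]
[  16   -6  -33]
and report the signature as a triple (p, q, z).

step 0: pivot -6 → sign −
step 1: pivot 7/6 → sign +
step 2: pivot 1/7 → sign +
signature = (2, 1, 0)

Answer: (2, 1, 0)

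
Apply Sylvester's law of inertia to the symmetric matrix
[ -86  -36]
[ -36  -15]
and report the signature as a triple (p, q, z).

Answer: (1, 1, 0)

Derivation:
step 0: pivot -86 → sign −
step 1: pivot 3/43 → sign +
signature = (1, 1, 0)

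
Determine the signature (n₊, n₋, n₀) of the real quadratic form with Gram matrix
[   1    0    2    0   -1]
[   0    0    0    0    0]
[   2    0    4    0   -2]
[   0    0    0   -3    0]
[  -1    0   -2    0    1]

step 0: pivot 1 → sign +
step 1: pivot -3 → sign −
step 2: row/col 2 already zero → sign 0
step 3: row/col 3 already zero → sign 0
step 4: row/col 4 already zero → sign 0
signature = (1, 1, 3)

Answer: (1, 1, 3)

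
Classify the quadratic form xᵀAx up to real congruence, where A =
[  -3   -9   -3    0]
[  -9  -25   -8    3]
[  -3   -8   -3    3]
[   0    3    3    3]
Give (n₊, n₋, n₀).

Answer: (2, 2, 0)

Derivation:
step 0: pivot -3 → sign −
step 1: pivot 2 → sign +
step 2: pivot -1/2 → sign −
step 3: pivot 3 → sign +
signature = (2, 2, 0)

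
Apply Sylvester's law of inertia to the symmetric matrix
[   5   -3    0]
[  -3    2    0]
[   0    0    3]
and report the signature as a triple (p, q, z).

Answer: (3, 0, 0)

Derivation:
step 0: pivot 5 → sign +
step 1: pivot 1/5 → sign +
step 2: pivot 3 → sign +
signature = (3, 0, 0)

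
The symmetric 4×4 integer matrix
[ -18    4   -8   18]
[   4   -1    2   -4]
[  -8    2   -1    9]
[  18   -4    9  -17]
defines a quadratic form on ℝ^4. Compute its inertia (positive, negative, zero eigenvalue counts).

Answer: (2, 2, 0)

Derivation:
step 0: pivot -18 → sign −
step 1: pivot -1/9 → sign −
step 2: pivot 3 → sign +
step 3: pivot 2/3 → sign +
signature = (2, 2, 0)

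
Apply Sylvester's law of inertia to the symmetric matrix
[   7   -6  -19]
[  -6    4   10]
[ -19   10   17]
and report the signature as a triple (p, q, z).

Answer: (1, 1, 1)

Derivation:
step 0: pivot 7 → sign +
step 1: pivot -8/7 → sign −
step 2: row/col 2 already zero → sign 0
signature = (1, 1, 1)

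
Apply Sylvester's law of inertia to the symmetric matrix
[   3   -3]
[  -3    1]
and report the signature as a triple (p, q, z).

step 0: pivot 3 → sign +
step 1: pivot -2 → sign −
signature = (1, 1, 0)

Answer: (1, 1, 0)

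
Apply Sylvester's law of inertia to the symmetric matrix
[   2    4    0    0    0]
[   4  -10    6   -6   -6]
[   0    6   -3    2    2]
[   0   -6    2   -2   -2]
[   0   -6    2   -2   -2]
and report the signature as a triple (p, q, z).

step 0: pivot 2 → sign +
step 1: pivot -18 → sign −
step 2: pivot -1 → sign −
step 3: row/col 3 already zero → sign 0
step 4: row/col 4 already zero → sign 0
signature = (1, 2, 2)

Answer: (1, 2, 2)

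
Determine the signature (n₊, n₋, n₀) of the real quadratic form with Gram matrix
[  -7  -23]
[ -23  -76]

Answer: (0, 2, 0)

Derivation:
step 0: pivot -7 → sign −
step 1: pivot -3/7 → sign −
signature = (0, 2, 0)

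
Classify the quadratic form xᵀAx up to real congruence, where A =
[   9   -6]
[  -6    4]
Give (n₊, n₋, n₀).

step 0: pivot 9 → sign +
step 1: row/col 1 already zero → sign 0
signature = (1, 0, 1)

Answer: (1, 0, 1)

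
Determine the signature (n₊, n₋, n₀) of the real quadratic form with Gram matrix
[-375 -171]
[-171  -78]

step 0: pivot -375 → sign −
step 1: pivot -3/125 → sign −
signature = (0, 2, 0)

Answer: (0, 2, 0)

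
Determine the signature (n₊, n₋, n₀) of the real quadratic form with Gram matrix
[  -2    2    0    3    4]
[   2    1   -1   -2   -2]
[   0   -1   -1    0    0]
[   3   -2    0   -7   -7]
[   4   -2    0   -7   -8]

Answer: (1, 4, 0)

Derivation:
step 0: pivot -2 → sign −
step 1: pivot 3 → sign +
step 2: pivot -4/3 → sign −
step 3: pivot -11/4 → sign −
step 4: pivot -2/11 → sign −
signature = (1, 4, 0)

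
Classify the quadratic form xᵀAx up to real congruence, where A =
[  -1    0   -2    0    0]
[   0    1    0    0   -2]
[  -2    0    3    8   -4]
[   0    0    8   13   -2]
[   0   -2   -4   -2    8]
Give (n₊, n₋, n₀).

Answer: (3, 1, 1)

Derivation:
step 0: pivot -1 → sign −
step 1: pivot 1 → sign +
step 2: pivot 7 → sign +
step 3: pivot 27/7 → sign +
step 4: row/col 4 already zero → sign 0
signature = (3, 1, 1)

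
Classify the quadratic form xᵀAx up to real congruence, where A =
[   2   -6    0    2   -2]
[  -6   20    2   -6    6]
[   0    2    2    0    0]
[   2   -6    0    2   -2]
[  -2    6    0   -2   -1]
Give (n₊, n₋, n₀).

step 0: pivot 2 → sign +
step 1: pivot 2 → sign +
step 2: pivot -3 → sign −
step 3: row/col 3 already zero → sign 0
step 4: row/col 4 already zero → sign 0
signature = (2, 1, 2)

Answer: (2, 1, 2)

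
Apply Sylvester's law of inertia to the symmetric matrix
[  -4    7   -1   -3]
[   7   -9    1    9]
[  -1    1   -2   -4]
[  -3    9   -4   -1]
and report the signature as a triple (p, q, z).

Answer: (1, 3, 0)

Derivation:
step 0: pivot -4 → sign −
step 1: pivot 13/4 → sign +
step 2: pivot -25/13 → sign −
step 3: pivot -3/25 → sign −
signature = (1, 3, 0)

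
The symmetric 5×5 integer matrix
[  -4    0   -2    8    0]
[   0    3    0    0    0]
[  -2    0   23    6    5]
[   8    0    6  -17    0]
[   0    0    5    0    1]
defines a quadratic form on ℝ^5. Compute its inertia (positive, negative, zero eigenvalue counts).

Answer: (3, 2, 0)

Derivation:
step 0: pivot -4 → sign −
step 1: pivot 3 → sign +
step 2: pivot 24 → sign +
step 3: pivot -7/6 → sign −
step 4: pivot 3/28 → sign +
signature = (3, 2, 0)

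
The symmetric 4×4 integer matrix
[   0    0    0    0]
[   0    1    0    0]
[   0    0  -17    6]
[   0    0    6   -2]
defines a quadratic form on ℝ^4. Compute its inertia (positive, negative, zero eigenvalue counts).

Answer: (2, 1, 1)

Derivation:
step 0: pivot 1 → sign +
step 1: pivot -17 → sign −
step 2: pivot 2/17 → sign +
step 3: row/col 3 already zero → sign 0
signature = (2, 1, 1)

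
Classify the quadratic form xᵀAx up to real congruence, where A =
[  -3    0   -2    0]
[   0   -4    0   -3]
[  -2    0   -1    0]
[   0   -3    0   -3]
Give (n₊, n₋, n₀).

step 0: pivot -3 → sign −
step 1: pivot -4 → sign −
step 2: pivot 1/3 → sign +
step 3: pivot -3/4 → sign −
signature = (1, 3, 0)

Answer: (1, 3, 0)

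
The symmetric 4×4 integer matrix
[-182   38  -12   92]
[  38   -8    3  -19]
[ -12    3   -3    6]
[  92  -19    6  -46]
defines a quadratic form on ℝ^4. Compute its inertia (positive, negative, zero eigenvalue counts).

Answer: (1, 3, 0)

Derivation:
step 0: pivot -182 → sign −
step 1: pivot -6/91 → sign −
step 2: pivot 3/2 → sign +
step 3: pivot -1/3 → sign −
signature = (1, 3, 0)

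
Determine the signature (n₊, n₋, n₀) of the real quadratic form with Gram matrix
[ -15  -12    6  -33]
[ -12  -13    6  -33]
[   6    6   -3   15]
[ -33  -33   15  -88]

Answer: (0, 4, 0)

Derivation:
step 0: pivot -15 → sign −
step 1: pivot -17/5 → sign −
step 2: pivot -3/17 → sign −
step 3: pivot -1 → sign −
signature = (0, 4, 0)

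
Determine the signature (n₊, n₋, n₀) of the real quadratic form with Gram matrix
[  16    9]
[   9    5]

Answer: (1, 1, 0)

Derivation:
step 0: pivot 16 → sign +
step 1: pivot -1/16 → sign −
signature = (1, 1, 0)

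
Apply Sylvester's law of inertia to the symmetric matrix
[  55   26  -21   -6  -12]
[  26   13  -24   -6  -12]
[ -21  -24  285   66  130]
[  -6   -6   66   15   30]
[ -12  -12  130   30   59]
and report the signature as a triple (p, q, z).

Answer: (3, 2, 0)

Derivation:
step 0: pivot 55 → sign +
step 1: pivot 39/55 → sign +
step 2: pivot -30/13 → sign −
step 3: pivot 3/5 → sign +
step 4: pivot -1/3 → sign −
signature = (3, 2, 0)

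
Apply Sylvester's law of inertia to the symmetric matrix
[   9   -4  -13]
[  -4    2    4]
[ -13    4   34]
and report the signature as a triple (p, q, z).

Answer: (3, 0, 0)

Derivation:
step 0: pivot 9 → sign +
step 1: pivot 2/9 → sign +
step 2: pivot 1 → sign +
signature = (3, 0, 0)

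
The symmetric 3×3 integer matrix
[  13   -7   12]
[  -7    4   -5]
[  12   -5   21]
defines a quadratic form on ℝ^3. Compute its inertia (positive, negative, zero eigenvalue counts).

Answer: (3, 0, 0)

Derivation:
step 0: pivot 13 → sign +
step 1: pivot 3/13 → sign +
step 2: pivot 2/3 → sign +
signature = (3, 0, 0)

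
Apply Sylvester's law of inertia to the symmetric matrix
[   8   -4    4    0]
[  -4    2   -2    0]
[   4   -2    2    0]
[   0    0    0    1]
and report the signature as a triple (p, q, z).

step 0: pivot 8 → sign +
step 1: pivot 1 → sign +
step 2: row/col 2 already zero → sign 0
step 3: row/col 3 already zero → sign 0
signature = (2, 0, 2)

Answer: (2, 0, 2)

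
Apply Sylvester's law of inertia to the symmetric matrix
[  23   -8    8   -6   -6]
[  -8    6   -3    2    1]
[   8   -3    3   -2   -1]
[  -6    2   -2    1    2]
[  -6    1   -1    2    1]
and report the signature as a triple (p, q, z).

Answer: (3, 2, 0)

Derivation:
step 0: pivot 23 → sign +
step 1: pivot 74/23 → sign +
step 2: pivot 15/74 → sign +
step 3: pivot -3/5 → sign −
step 4: pivot -6 → sign −
signature = (3, 2, 0)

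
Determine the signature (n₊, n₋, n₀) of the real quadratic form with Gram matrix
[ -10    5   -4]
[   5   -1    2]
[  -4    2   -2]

Answer: (1, 2, 0)

Derivation:
step 0: pivot -10 → sign −
step 1: pivot 3/2 → sign +
step 2: pivot -2/5 → sign −
signature = (1, 2, 0)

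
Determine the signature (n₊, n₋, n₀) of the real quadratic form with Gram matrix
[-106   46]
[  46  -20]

step 0: pivot -106 → sign −
step 1: pivot -2/53 → sign −
signature = (0, 2, 0)

Answer: (0, 2, 0)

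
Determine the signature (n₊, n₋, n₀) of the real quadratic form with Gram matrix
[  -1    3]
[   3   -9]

Answer: (0, 1, 1)

Derivation:
step 0: pivot -1 → sign −
step 1: row/col 1 already zero → sign 0
signature = (0, 1, 1)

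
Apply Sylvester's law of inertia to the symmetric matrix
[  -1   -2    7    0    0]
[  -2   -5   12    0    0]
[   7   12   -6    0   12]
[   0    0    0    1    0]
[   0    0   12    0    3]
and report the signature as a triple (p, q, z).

Answer: (2, 3, 0)

Derivation:
step 0: pivot -1 → sign −
step 1: pivot -1 → sign −
step 2: pivot 47 → sign +
step 3: pivot 1 → sign +
step 4: pivot -3/47 → sign −
signature = (2, 3, 0)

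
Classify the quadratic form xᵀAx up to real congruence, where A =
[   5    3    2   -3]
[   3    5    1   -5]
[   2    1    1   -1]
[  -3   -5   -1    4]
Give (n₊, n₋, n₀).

Answer: (3, 1, 0)

Derivation:
step 0: pivot 5 → sign +
step 1: pivot 16/5 → sign +
step 2: pivot 3/16 → sign +
step 3: pivot -1 → sign −
signature = (3, 1, 0)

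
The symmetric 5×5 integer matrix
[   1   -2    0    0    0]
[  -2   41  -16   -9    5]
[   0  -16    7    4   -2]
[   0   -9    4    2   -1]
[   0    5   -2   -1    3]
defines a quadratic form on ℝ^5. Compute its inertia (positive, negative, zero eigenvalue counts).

Answer: (4, 1, 0)

Derivation:
step 0: pivot 1 → sign +
step 1: pivot 37 → sign +
step 2: pivot 3/37 → sign +
step 3: pivot -1/3 → sign −
step 4: pivot 2 → sign +
signature = (4, 1, 0)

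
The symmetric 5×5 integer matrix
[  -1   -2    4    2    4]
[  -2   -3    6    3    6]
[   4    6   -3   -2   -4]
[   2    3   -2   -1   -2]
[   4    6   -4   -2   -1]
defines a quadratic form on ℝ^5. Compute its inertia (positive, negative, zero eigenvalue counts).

step 0: pivot -1 → sign −
step 1: pivot 1 → sign +
step 2: pivot 9 → sign +
step 3: pivot 2/9 → sign +
step 4: pivot 3 → sign +
signature = (4, 1, 0)

Answer: (4, 1, 0)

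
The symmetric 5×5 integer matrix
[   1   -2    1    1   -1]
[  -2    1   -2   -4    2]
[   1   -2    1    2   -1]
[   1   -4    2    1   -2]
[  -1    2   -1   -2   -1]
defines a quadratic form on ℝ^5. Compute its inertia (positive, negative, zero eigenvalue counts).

Answer: (2, 3, 0)

Derivation:
step 0: pivot 1 → sign +
step 1: pivot -3 → sign −
step 2: pivot 4/3 → sign +
step 3: pivot -3/4 → sign −
step 4: pivot -2 → sign −
signature = (2, 3, 0)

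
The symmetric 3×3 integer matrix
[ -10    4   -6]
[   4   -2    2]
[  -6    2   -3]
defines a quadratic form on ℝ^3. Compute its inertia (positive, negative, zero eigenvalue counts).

step 0: pivot -10 → sign −
step 1: pivot -2/5 → sign −
step 2: pivot 1 → sign +
signature = (1, 2, 0)

Answer: (1, 2, 0)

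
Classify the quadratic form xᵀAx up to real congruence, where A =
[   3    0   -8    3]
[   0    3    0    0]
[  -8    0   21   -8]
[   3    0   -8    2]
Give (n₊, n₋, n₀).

step 0: pivot 3 → sign +
step 1: pivot 3 → sign +
step 2: pivot -1/3 → sign −
step 3: pivot -1 → sign −
signature = (2, 2, 0)

Answer: (2, 2, 0)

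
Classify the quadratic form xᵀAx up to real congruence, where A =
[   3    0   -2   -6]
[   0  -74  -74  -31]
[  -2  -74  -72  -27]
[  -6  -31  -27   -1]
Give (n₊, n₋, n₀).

step 0: pivot 3 → sign +
step 1: pivot -74 → sign −
step 2: pivot 2/3 → sign +
step 3: pivot -1/74 → sign −
signature = (2, 2, 0)

Answer: (2, 2, 0)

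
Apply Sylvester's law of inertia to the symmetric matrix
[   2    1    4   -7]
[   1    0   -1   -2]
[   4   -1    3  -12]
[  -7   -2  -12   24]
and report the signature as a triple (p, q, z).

step 0: pivot 2 → sign +
step 1: pivot -1/2 → sign −
step 2: pivot 13 → sign +
step 3: pivot 3/13 → sign +
signature = (3, 1, 0)

Answer: (3, 1, 0)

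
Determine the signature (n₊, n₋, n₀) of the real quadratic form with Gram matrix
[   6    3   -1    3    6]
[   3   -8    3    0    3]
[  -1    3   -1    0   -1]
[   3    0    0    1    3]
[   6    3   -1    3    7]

step 0: pivot 6 → sign +
step 1: pivot -19/2 → sign −
step 2: pivot 7/57 → sign +
step 3: pivot -2/7 → sign −
step 4: pivot 1 → sign +
signature = (3, 2, 0)

Answer: (3, 2, 0)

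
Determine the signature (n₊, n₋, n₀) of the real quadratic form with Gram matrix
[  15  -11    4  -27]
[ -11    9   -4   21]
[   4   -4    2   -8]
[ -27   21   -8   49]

Answer: (2, 1, 1)

Derivation:
step 0: pivot 15 → sign +
step 1: pivot 14/15 → sign +
step 2: pivot -2/7 → sign −
step 3: row/col 3 already zero → sign 0
signature = (2, 1, 1)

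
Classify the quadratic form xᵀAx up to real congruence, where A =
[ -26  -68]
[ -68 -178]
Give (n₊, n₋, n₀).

step 0: pivot -26 → sign −
step 1: pivot -2/13 → sign −
signature = (0, 2, 0)

Answer: (0, 2, 0)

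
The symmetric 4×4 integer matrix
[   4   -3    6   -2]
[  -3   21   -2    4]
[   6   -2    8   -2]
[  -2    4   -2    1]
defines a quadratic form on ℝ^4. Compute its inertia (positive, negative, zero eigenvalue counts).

step 0: pivot 4 → sign +
step 1: pivot 75/4 → sign +
step 2: pivot -4/3 → sign −
step 3: row/col 3 already zero → sign 0
signature = (2, 1, 1)

Answer: (2, 1, 1)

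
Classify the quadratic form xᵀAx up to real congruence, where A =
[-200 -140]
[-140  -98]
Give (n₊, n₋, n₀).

Answer: (0, 1, 1)

Derivation:
step 0: pivot -200 → sign −
step 1: row/col 1 already zero → sign 0
signature = (0, 1, 1)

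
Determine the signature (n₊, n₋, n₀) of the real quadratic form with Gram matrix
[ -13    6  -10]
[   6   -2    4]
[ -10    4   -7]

Answer: (2, 1, 0)

Derivation:
step 0: pivot -13 → sign −
step 1: pivot 10/13 → sign +
step 2: pivot 1/5 → sign +
signature = (2, 1, 0)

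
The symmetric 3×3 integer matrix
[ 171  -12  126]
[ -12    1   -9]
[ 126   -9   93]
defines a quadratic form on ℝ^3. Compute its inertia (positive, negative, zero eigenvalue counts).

Answer: (2, 0, 1)

Derivation:
step 0: pivot 171 → sign +
step 1: pivot 3/19 → sign +
step 2: row/col 2 already zero → sign 0
signature = (2, 0, 1)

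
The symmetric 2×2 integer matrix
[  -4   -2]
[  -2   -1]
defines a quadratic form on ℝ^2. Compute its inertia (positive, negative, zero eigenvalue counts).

Answer: (0, 1, 1)

Derivation:
step 0: pivot -4 → sign −
step 1: row/col 1 already zero → sign 0
signature = (0, 1, 1)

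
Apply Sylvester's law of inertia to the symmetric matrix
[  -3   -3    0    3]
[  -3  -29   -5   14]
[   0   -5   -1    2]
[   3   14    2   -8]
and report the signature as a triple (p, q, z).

Answer: (0, 3, 1)

Derivation:
step 0: pivot -3 → sign −
step 1: pivot -26 → sign −
step 2: pivot -1/26 → sign −
step 3: row/col 3 already zero → sign 0
signature = (0, 3, 1)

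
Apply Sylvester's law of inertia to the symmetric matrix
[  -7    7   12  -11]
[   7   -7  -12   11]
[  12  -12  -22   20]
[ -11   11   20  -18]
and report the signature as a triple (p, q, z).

step 0: pivot -7 → sign −
step 1: pivot -10/7 → sign −
step 2: pivot 1/5 → sign +
step 3: row/col 3 already zero → sign 0
signature = (1, 2, 1)

Answer: (1, 2, 1)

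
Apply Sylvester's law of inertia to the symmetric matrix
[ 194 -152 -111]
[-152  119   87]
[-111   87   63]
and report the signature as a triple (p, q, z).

step 0: pivot 194 → sign +
step 1: pivot -9/97 → sign −
step 2: pivot -1/2 → sign −
signature = (1, 2, 0)

Answer: (1, 2, 0)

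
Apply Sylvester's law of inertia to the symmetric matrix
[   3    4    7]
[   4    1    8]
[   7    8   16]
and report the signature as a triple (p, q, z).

Answer: (2, 1, 0)

Derivation:
step 0: pivot 3 → sign +
step 1: pivot -13/3 → sign −
step 2: pivot 1/13 → sign +
signature = (2, 1, 0)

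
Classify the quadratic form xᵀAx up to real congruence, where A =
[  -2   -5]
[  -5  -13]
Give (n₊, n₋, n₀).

step 0: pivot -2 → sign −
step 1: pivot -1/2 → sign −
signature = (0, 2, 0)

Answer: (0, 2, 0)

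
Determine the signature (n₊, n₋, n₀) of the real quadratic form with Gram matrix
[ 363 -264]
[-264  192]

Answer: (1, 0, 1)

Derivation:
step 0: pivot 363 → sign +
step 1: row/col 1 already zero → sign 0
signature = (1, 0, 1)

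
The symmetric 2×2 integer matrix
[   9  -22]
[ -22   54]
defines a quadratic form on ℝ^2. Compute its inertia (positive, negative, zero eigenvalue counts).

Answer: (2, 0, 0)

Derivation:
step 0: pivot 9 → sign +
step 1: pivot 2/9 → sign +
signature = (2, 0, 0)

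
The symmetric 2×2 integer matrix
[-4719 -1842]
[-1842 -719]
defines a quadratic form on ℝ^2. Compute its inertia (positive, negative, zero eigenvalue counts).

step 0: pivot -4719 → sign −
step 1: pivot 1/1573 → sign +
signature = (1, 1, 0)

Answer: (1, 1, 0)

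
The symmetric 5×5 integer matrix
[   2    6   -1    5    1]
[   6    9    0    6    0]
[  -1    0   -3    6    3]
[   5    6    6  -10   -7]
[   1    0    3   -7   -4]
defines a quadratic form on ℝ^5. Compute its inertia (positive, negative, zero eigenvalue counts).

Answer: (1, 4, 0)

Derivation:
step 0: pivot 2 → sign +
step 1: pivot -9 → sign −
step 2: pivot -5/2 → sign −
step 3: pivot -7/5 → sign −
step 4: pivot -2/7 → sign −
signature = (1, 4, 0)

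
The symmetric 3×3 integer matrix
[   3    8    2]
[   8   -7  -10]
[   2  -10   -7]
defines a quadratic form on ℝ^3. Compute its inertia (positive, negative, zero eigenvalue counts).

step 0: pivot 3 → sign +
step 1: pivot -85/3 → sign −
step 2: pivot -3/85 → sign −
signature = (1, 2, 0)

Answer: (1, 2, 0)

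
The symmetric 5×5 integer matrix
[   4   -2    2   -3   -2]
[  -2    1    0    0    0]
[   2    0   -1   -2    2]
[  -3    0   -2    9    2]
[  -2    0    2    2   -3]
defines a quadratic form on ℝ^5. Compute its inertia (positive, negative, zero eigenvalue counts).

step 0: pivot 4 → sign +
step 1: pivot -2 → sign −
step 2: pivot 1/2 → sign +
step 3: pivot 3/4 → sign +
step 4: pivot -3 → sign −
signature = (3, 2, 0)

Answer: (3, 2, 0)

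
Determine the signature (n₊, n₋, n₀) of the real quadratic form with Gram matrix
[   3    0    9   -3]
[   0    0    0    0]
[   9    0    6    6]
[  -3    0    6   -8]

step 0: pivot 3 → sign +
step 1: pivot -21 → sign −
step 2: pivot -2/7 → sign −
step 3: row/col 3 already zero → sign 0
signature = (1, 2, 1)

Answer: (1, 2, 1)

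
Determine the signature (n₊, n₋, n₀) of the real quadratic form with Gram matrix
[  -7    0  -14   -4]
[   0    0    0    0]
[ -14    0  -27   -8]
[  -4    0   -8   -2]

Answer: (2, 1, 1)

Derivation:
step 0: pivot -7 → sign −
step 1: pivot 1 → sign +
step 2: pivot 2/7 → sign +
step 3: row/col 3 already zero → sign 0
signature = (2, 1, 1)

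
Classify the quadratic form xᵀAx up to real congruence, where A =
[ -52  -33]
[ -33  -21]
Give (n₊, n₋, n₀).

step 0: pivot -52 → sign −
step 1: pivot -3/52 → sign −
signature = (0, 2, 0)

Answer: (0, 2, 0)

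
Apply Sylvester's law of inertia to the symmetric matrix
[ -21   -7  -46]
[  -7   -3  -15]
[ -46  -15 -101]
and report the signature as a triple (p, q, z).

Answer: (0, 3, 0)

Derivation:
step 0: pivot -21 → sign −
step 1: pivot -2/3 → sign −
step 2: pivot -1/14 → sign −
signature = (0, 3, 0)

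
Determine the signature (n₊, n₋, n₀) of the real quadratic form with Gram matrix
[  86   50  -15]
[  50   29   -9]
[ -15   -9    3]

step 0: pivot 86 → sign +
step 1: pivot -3/43 → sign −
step 2: pivot 3/2 → sign +
signature = (2, 1, 0)

Answer: (2, 1, 0)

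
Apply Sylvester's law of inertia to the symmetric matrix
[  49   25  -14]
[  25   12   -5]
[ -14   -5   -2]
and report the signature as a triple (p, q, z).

Answer: (2, 1, 0)

Derivation:
step 0: pivot 49 → sign +
step 1: pivot -37/49 → sign −
step 2: pivot 3/37 → sign +
signature = (2, 1, 0)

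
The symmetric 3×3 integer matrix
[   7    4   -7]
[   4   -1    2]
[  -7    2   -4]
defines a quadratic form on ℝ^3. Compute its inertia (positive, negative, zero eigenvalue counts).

step 0: pivot 7 → sign +
step 1: pivot -23/7 → sign −
step 2: pivot -1/23 → sign −
signature = (1, 2, 0)

Answer: (1, 2, 0)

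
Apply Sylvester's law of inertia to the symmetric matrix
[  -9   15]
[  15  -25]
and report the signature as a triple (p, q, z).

Answer: (0, 1, 1)

Derivation:
step 0: pivot -9 → sign −
step 1: row/col 1 already zero → sign 0
signature = (0, 1, 1)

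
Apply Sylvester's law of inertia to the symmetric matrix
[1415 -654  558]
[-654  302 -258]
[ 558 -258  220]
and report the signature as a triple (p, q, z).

step 0: pivot 1415 → sign +
step 1: pivot -386/1415 → sign −
step 2: pivot -2/193 → sign −
signature = (1, 2, 0)

Answer: (1, 2, 0)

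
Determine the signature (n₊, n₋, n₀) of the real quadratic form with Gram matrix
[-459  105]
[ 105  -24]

step 0: pivot -459 → sign −
step 1: pivot 1/51 → sign +
signature = (1, 1, 0)

Answer: (1, 1, 0)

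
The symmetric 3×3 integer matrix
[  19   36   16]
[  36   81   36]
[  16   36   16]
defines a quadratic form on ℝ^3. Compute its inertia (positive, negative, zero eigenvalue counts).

Answer: (2, 0, 1)

Derivation:
step 0: pivot 19 → sign +
step 1: pivot 243/19 → sign +
step 2: row/col 2 already zero → sign 0
signature = (2, 0, 1)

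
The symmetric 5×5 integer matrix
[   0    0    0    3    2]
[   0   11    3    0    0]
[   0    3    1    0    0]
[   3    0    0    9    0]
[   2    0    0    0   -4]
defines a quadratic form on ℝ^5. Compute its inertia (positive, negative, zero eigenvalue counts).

Answer: (3, 1, 1)

Derivation:
step 0: pivot 11 → sign +
step 1: pivot 2/11 → sign +
step 2: pivot 9 → sign +
step 3: pivot -1 → sign −
step 4: row/col 4 already zero → sign 0
signature = (3, 1, 1)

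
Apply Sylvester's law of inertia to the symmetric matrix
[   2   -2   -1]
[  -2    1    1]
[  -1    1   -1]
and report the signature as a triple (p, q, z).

Answer: (1, 2, 0)

Derivation:
step 0: pivot 2 → sign +
step 1: pivot -1 → sign −
step 2: pivot -3/2 → sign −
signature = (1, 2, 0)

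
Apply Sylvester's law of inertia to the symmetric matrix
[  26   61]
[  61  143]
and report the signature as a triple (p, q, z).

step 0: pivot 26 → sign +
step 1: pivot -3/26 → sign −
signature = (1, 1, 0)

Answer: (1, 1, 0)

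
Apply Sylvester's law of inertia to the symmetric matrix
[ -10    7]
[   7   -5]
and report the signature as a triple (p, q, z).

step 0: pivot -10 → sign −
step 1: pivot -1/10 → sign −
signature = (0, 2, 0)

Answer: (0, 2, 0)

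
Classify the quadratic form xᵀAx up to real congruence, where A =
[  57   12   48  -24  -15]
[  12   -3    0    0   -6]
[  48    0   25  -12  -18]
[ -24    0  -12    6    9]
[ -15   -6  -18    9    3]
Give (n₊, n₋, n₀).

Answer: (4, 1, 0)

Derivation:
step 0: pivot 57 → sign +
step 1: pivot -105/19 → sign −
step 2: pivot 107/35 → sign +
step 3: pivot 18/107 → sign +
step 4: pivot 1/2 → sign +
signature = (4, 1, 0)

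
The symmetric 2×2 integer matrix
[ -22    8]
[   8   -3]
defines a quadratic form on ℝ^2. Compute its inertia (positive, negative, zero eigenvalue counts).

Answer: (0, 2, 0)

Derivation:
step 0: pivot -22 → sign −
step 1: pivot -1/11 → sign −
signature = (0, 2, 0)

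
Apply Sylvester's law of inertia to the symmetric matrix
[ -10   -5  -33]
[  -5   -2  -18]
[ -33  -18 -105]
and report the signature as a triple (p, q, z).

Answer: (1, 2, 0)

Derivation:
step 0: pivot -10 → sign −
step 1: pivot 1/2 → sign +
step 2: pivot -3/5 → sign −
signature = (1, 2, 0)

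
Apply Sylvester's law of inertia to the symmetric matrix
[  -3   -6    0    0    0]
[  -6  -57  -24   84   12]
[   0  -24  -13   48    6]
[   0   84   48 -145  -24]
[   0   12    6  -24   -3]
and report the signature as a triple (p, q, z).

Answer: (1, 4, 0)

Derivation:
step 0: pivot -3 → sign −
step 1: pivot -45 → sign −
step 2: pivot -1/5 → sign −
step 3: pivot 63 → sign +
step 4: pivot -1/63 → sign −
signature = (1, 4, 0)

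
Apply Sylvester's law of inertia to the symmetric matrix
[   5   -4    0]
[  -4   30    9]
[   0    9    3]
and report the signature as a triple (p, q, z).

Answer: (2, 1, 0)

Derivation:
step 0: pivot 5 → sign +
step 1: pivot 134/5 → sign +
step 2: pivot -3/134 → sign −
signature = (2, 1, 0)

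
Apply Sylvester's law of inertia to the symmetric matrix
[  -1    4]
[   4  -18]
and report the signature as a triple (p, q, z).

step 0: pivot -1 → sign −
step 1: pivot -2 → sign −
signature = (0, 2, 0)

Answer: (0, 2, 0)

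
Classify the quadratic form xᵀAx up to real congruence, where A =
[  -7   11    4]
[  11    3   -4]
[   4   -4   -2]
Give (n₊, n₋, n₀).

Answer: (2, 1, 0)

Derivation:
step 0: pivot -7 → sign −
step 1: pivot 142/7 → sign +
step 2: pivot 2/71 → sign +
signature = (2, 1, 0)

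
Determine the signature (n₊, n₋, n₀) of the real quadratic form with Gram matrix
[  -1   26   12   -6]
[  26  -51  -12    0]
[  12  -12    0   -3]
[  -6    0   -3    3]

Answer: (2, 2, 0)

Derivation:
step 0: pivot -1 → sign −
step 1: pivot 625 → sign +
step 2: pivot 39/625 → sign +
step 3: pivot -3/13 → sign −
signature = (2, 2, 0)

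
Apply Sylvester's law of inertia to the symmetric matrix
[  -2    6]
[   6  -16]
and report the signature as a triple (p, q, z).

step 0: pivot -2 → sign −
step 1: pivot 2 → sign +
signature = (1, 1, 0)

Answer: (1, 1, 0)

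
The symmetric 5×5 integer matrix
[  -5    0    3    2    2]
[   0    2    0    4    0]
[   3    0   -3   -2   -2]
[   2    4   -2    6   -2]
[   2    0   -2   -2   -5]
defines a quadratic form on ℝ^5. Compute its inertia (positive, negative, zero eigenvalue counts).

step 0: pivot -5 → sign −
step 1: pivot 2 → sign +
step 2: pivot -6/5 → sign −
step 3: pivot -2/3 → sign −
step 4: pivot -3 → sign −
signature = (1, 4, 0)

Answer: (1, 4, 0)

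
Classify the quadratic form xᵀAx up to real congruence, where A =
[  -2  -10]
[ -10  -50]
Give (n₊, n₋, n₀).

Answer: (0, 1, 1)

Derivation:
step 0: pivot -2 → sign −
step 1: row/col 1 already zero → sign 0
signature = (0, 1, 1)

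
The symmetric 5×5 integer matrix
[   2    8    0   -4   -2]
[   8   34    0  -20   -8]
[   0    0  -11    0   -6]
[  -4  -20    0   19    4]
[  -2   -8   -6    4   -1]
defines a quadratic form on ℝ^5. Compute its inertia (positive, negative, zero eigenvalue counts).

Answer: (4, 1, 0)

Derivation:
step 0: pivot 2 → sign +
step 1: pivot 2 → sign +
step 2: pivot -11 → sign −
step 3: pivot 3 → sign +
step 4: pivot 3/11 → sign +
signature = (4, 1, 0)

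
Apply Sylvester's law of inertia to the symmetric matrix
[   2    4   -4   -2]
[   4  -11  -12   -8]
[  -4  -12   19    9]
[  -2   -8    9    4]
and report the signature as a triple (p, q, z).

step 0: pivot 2 → sign +
step 1: pivot -19 → sign −
step 2: pivot 225/19 → sign +
step 3: pivot -1/25 → sign −
signature = (2, 2, 0)

Answer: (2, 2, 0)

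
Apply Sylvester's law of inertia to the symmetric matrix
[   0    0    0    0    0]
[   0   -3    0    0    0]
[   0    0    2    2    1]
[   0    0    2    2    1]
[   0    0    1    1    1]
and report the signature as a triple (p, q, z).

Answer: (2, 1, 2)

Derivation:
step 0: pivot -3 → sign −
step 1: pivot 2 → sign +
step 2: pivot 1/2 → sign +
step 3: row/col 3 already zero → sign 0
step 4: row/col 4 already zero → sign 0
signature = (2, 1, 2)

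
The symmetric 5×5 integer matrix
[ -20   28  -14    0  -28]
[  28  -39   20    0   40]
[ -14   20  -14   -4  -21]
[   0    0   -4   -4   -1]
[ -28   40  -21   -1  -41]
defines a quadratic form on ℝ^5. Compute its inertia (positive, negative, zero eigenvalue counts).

Answer: (1, 4, 0)

Derivation:
step 0: pivot -20 → sign −
step 1: pivot 1/5 → sign +
step 2: pivot -5 → sign −
step 3: pivot -4/5 → sign −
step 4: pivot -3/4 → sign −
signature = (1, 4, 0)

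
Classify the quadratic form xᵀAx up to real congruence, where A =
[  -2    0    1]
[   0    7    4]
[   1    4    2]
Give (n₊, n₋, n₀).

Answer: (2, 1, 0)

Derivation:
step 0: pivot -2 → sign −
step 1: pivot 7 → sign +
step 2: pivot 3/14 → sign +
signature = (2, 1, 0)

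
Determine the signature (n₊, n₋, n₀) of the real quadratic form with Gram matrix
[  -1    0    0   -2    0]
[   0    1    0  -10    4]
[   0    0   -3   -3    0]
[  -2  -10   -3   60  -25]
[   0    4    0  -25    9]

step 0: pivot -1 → sign −
step 1: pivot 1 → sign +
step 2: pivot -3 → sign −
step 3: pivot -33 → sign −
step 4: pivot -2/11 → sign −
signature = (1, 4, 0)

Answer: (1, 4, 0)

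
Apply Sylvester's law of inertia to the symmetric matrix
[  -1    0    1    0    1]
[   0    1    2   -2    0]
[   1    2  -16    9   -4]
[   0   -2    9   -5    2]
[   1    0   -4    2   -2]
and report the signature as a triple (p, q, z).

Answer: (1, 4, 0)

Derivation:
step 0: pivot -1 → sign −
step 1: pivot 1 → sign +
step 2: pivot -19 → sign −
step 3: pivot -2/19 → sign −
step 4: pivot -1/2 → sign −
signature = (1, 4, 0)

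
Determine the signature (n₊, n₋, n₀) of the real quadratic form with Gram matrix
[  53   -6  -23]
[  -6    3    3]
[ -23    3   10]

step 0: pivot 53 → sign +
step 1: pivot 123/53 → sign +
step 2: pivot -2/41 → sign −
signature = (2, 1, 0)

Answer: (2, 1, 0)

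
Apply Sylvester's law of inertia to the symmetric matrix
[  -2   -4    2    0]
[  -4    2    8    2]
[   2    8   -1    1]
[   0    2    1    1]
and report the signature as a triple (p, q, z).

Answer: (2, 2, 0)

Derivation:
step 0: pivot -2 → sign −
step 1: pivot 10 → sign +
step 2: pivot -3/5 → sign −
step 3: pivot 2/3 → sign +
signature = (2, 2, 0)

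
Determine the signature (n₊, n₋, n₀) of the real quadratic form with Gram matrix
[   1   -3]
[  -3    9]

step 0: pivot 1 → sign +
step 1: row/col 1 already zero → sign 0
signature = (1, 0, 1)

Answer: (1, 0, 1)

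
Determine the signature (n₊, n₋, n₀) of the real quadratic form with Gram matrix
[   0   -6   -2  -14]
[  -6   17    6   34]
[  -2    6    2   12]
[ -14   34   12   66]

Answer: (1, 2, 1)

Derivation:
step 0: pivot 17 → sign +
step 1: pivot -36/17 → sign −
step 2: pivot -1/9 → sign −
step 3: row/col 3 already zero → sign 0
signature = (1, 2, 1)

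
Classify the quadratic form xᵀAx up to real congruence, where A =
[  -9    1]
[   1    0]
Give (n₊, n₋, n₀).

step 0: pivot -9 → sign −
step 1: pivot 1/9 → sign +
signature = (1, 1, 0)

Answer: (1, 1, 0)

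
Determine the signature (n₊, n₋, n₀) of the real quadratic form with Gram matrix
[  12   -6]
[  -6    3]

Answer: (1, 0, 1)

Derivation:
step 0: pivot 12 → sign +
step 1: row/col 1 already zero → sign 0
signature = (1, 0, 1)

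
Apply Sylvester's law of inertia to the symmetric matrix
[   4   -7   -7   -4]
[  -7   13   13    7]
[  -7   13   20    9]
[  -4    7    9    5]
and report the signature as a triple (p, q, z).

Answer: (4, 0, 0)

Derivation:
step 0: pivot 4 → sign +
step 1: pivot 3/4 → sign +
step 2: pivot 7 → sign +
step 3: pivot 3/7 → sign +
signature = (4, 0, 0)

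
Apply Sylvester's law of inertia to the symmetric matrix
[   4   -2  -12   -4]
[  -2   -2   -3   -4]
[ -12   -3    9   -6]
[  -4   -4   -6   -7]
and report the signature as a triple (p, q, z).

step 0: pivot 4 → sign +
step 1: pivot -3 → sign −
step 2: pivot 1 → sign +
step 3: row/col 3 already zero → sign 0
signature = (2, 1, 1)

Answer: (2, 1, 1)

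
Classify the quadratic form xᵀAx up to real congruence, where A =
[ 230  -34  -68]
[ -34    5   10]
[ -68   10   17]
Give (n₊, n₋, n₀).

step 0: pivot 230 → sign +
step 1: pivot -3/115 → sign −
step 2: pivot -3 → sign −
signature = (1, 2, 0)

Answer: (1, 2, 0)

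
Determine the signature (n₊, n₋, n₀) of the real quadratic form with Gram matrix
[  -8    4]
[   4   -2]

Answer: (0, 1, 1)

Derivation:
step 0: pivot -8 → sign −
step 1: row/col 1 already zero → sign 0
signature = (0, 1, 1)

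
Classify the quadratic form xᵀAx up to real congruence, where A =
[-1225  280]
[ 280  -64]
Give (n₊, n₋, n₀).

step 0: pivot -1225 → sign −
step 1: row/col 1 already zero → sign 0
signature = (0, 1, 1)

Answer: (0, 1, 1)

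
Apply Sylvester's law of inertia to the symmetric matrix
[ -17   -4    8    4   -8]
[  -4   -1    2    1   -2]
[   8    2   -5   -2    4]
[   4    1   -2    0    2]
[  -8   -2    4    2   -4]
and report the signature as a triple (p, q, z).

step 0: pivot -17 → sign −
step 1: pivot -1/17 → sign −
step 2: pivot -1 → sign −
step 3: pivot 1 → sign +
step 4: row/col 4 already zero → sign 0
signature = (1, 3, 1)

Answer: (1, 3, 1)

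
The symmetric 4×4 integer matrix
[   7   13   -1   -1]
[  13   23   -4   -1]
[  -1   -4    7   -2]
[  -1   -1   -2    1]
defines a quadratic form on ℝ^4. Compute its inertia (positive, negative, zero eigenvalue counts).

Answer: (3, 1, 0)

Derivation:
step 0: pivot 7 → sign +
step 1: pivot -8/7 → sign −
step 2: pivot 87/8 → sign +
step 3: pivot 6/29 → sign +
signature = (3, 1, 0)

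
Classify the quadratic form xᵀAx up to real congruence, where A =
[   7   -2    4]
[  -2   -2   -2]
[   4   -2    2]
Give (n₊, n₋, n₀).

step 0: pivot 7 → sign +
step 1: pivot -18/7 → sign −
step 2: row/col 2 already zero → sign 0
signature = (1, 1, 1)

Answer: (1, 1, 1)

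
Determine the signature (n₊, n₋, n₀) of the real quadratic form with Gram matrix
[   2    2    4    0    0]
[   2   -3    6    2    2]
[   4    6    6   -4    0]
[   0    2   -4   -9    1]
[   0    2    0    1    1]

Answer: (3, 2, 0)

Derivation:
step 0: pivot 2 → sign +
step 1: pivot -5 → sign −
step 2: pivot -6/5 → sign −
step 3: pivot 1/3 → sign +
step 4: pivot 2 → sign +
signature = (3, 2, 0)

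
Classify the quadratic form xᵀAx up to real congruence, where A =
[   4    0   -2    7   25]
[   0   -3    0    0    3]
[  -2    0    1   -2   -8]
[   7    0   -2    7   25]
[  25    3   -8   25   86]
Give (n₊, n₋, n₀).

step 0: pivot 4 → sign +
step 1: pivot -3 → sign −
step 2: pivot -21/4 → sign −
step 3: pivot 3/7 → sign +
step 4: pivot -2 → sign −
signature = (2, 3, 0)

Answer: (2, 3, 0)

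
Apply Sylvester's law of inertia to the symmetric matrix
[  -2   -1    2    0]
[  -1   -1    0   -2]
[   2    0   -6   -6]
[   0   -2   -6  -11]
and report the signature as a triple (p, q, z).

Answer: (0, 4, 0)

Derivation:
step 0: pivot -2 → sign −
step 1: pivot -1/2 → sign −
step 2: pivot -2 → sign −
step 3: pivot -1 → sign −
signature = (0, 4, 0)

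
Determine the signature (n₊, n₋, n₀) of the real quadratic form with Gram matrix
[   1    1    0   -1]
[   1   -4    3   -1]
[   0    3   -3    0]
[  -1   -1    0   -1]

Answer: (1, 3, 0)

Derivation:
step 0: pivot 1 → sign +
step 1: pivot -5 → sign −
step 2: pivot -6/5 → sign −
step 3: pivot -2 → sign −
signature = (1, 3, 0)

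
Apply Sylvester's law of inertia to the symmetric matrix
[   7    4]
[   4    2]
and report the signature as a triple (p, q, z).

Answer: (1, 1, 0)

Derivation:
step 0: pivot 7 → sign +
step 1: pivot -2/7 → sign −
signature = (1, 1, 0)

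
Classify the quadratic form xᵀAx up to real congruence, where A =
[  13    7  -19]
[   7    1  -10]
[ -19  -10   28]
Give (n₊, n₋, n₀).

step 0: pivot 13 → sign +
step 1: pivot -36/13 → sign −
step 2: pivot 1/4 → sign +
signature = (2, 1, 0)

Answer: (2, 1, 0)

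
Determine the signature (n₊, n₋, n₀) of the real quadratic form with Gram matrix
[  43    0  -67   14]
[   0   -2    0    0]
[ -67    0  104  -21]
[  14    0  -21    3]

step 0: pivot 43 → sign +
step 1: pivot -2 → sign −
step 2: pivot -17/43 → sign −
step 3: pivot 2/17 → sign +
signature = (2, 2, 0)

Answer: (2, 2, 0)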